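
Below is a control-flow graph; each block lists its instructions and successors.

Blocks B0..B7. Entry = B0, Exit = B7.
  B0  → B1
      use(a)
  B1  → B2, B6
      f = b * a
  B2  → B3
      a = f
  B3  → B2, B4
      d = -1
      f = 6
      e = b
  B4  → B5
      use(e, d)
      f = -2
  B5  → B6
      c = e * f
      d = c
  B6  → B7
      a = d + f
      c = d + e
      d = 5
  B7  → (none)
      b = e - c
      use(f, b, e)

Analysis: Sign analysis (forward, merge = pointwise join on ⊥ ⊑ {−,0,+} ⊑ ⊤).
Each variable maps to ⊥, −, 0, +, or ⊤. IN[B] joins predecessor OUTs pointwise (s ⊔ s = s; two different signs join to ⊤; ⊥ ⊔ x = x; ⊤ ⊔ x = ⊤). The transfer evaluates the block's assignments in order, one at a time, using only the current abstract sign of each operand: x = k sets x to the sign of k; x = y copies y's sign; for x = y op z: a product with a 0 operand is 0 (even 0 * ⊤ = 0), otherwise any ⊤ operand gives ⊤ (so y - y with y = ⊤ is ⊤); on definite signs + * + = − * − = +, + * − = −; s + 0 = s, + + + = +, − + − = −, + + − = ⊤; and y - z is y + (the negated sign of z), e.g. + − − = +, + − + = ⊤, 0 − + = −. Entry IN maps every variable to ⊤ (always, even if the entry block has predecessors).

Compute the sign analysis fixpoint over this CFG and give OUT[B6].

Answer: {a: ⊤, b: ⊤, c: ⊤, d: +, e: ⊤, f: ⊤}

Trace:
Fixpoint table:
  B0:   IN=(all ⊤)   OUT=(all ⊤)
  B1:   IN=(all ⊤)   OUT=(all ⊤)
  B2:   IN=(all ⊤)   OUT=(all ⊤)
  B3:   IN=(all ⊤)   OUT={d:-, f:+; rest ⊤}
  B4:   IN={d:-, f:+; rest ⊤}   OUT={d:-, f:-; rest ⊤}
  B5:   IN={d:-, f:-; rest ⊤}   OUT={f:-; rest ⊤}
  B6:   IN=(all ⊤)   OUT={d:+; rest ⊤}
  B7:   IN={d:+; rest ⊤}   OUT={d:+; rest ⊤}

Merge at B6: IN[B6] = OUT[B1] ⊔ OUT[B5] = {a: ⊤, b: ⊤, c: ⊤, d: ⊤, e: ⊤, f: ⊤}
Applying B6's transfer function to that IN value gives OUT[B6] (row B6 above).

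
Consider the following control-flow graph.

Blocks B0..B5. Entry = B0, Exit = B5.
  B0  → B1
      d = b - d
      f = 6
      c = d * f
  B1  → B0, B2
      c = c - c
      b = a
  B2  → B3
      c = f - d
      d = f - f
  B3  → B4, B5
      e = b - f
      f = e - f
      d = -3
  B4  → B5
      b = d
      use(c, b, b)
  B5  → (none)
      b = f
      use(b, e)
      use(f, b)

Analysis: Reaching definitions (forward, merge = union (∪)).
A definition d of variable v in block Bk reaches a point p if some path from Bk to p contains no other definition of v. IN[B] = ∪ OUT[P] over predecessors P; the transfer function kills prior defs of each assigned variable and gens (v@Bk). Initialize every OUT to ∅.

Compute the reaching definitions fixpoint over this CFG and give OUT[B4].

Converged values:
  B0:   IN={b@B1, c@B1, d@B0, f@B0}   OUT={b@B1, c@B0, d@B0, f@B0}
  B1:   IN={b@B1, c@B0, d@B0, f@B0}   OUT={b@B1, c@B1, d@B0, f@B0}
  B2:   IN={b@B1, c@B1, d@B0, f@B0}   OUT={b@B1, c@B2, d@B2, f@B0}
  B3:   IN={b@B1, c@B2, d@B2, f@B0}   OUT={b@B1, c@B2, d@B3, e@B3, f@B3}
  B4:   IN={b@B1, c@B2, d@B3, e@B3, f@B3}   OUT={b@B4, c@B2, d@B3, e@B3, f@B3}
  B5:   IN={b@B1, b@B4, c@B2, d@B3, e@B3, f@B3}   OUT={b@B5, c@B2, d@B3, e@B3, f@B3}

Merge at B4: IN[B4] = OUT[B3] = {b@B1, c@B2, d@B3, e@B3, f@B3}
Applying B4's transfer function to that IN value gives OUT[B4] (row B4 above).

Answer: {b@B4, c@B2, d@B3, e@B3, f@B3}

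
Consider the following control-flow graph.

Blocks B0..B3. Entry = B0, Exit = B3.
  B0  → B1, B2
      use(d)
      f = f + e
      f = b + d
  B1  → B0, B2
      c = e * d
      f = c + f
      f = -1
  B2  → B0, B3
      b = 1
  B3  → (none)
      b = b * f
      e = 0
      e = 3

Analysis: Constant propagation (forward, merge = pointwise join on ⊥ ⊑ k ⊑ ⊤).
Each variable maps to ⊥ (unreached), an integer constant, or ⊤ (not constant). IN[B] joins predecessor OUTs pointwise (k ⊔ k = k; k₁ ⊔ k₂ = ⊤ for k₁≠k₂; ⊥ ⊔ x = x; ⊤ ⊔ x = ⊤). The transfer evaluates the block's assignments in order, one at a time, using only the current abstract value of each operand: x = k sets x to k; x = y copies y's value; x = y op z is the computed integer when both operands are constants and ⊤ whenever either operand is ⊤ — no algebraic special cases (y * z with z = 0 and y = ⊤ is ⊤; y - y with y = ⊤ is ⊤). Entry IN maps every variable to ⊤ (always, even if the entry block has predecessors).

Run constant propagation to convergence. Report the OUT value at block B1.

Per-block solution:
  B0:  IN=(all ⊤)  OUT=(all ⊤)
  B1:  IN=(all ⊤)  OUT={f:-1; rest ⊤}
  B2:  IN=(all ⊤)  OUT={b:1; rest ⊤}
  B3:  IN={b:1; rest ⊤}  OUT={e:3; rest ⊤}

Merge at B1: IN[B1] = OUT[B0] = {a: ⊤, b: ⊤, c: ⊤, d: ⊤, e: ⊤, f: ⊤}
Applying B1's transfer function to that IN value gives OUT[B1] (row B1 above).

Answer: {a: ⊤, b: ⊤, c: ⊤, d: ⊤, e: ⊤, f: -1}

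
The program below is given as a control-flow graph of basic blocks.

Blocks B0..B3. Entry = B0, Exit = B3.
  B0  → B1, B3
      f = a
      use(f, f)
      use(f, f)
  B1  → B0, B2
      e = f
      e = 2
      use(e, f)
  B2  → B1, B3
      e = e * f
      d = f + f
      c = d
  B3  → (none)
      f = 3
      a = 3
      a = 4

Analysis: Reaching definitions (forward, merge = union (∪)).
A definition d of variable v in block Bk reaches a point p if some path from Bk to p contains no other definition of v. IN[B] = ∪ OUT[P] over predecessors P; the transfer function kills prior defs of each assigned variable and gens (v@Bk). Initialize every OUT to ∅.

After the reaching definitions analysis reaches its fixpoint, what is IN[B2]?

Answer: {c@B2, d@B2, e@B1, f@B0}

Trace:
Converged values:
  B0:  IN={c@B2, d@B2, e@B1, f@B0}  OUT={c@B2, d@B2, e@B1, f@B0}
  B1:  IN={c@B2, d@B2, e@B1, e@B2, f@B0}  OUT={c@B2, d@B2, e@B1, f@B0}
  B2:  IN={c@B2, d@B2, e@B1, f@B0}  OUT={c@B2, d@B2, e@B2, f@B0}
  B3:  IN={c@B2, d@B2, e@B1, e@B2, f@B0}  OUT={a@B3, c@B2, d@B2, e@B1, e@B2, f@B3}

Merge at B2: IN[B2] = OUT[B1] = {c@B2, d@B2, e@B1, f@B0}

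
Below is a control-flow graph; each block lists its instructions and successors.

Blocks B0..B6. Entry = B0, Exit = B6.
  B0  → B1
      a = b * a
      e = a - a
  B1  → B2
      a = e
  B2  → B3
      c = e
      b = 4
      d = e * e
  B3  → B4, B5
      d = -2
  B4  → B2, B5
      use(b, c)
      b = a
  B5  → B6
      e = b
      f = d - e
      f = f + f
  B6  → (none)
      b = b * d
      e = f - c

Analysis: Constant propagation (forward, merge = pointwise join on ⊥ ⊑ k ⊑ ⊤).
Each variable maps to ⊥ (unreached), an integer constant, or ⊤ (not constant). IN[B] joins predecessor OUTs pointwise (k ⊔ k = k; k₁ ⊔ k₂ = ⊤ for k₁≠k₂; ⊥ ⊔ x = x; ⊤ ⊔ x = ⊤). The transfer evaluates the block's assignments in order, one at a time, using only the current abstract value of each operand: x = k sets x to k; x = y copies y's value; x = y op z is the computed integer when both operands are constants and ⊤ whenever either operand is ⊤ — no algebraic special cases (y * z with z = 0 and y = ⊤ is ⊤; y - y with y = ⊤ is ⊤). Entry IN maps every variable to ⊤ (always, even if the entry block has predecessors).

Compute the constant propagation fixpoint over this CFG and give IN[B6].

Per-block solution:
  B0: | IN=(all ⊤) | OUT=(all ⊤)
  B1: | IN=(all ⊤) | OUT=(all ⊤)
  B2: | IN=(all ⊤) | OUT={b:4; rest ⊤}
  B3: | IN={b:4; rest ⊤} | OUT={b:4, d:-2; rest ⊤}
  B4: | IN={b:4, d:-2; rest ⊤} | OUT={d:-2; rest ⊤}
  B5: | IN={d:-2; rest ⊤} | OUT={d:-2; rest ⊤}
  B6: | IN={d:-2; rest ⊤} | OUT={d:-2; rest ⊤}

Merge at B6: IN[B6] = OUT[B5] = {a: ⊤, b: ⊤, c: ⊤, d: -2, e: ⊤, f: ⊤}

Answer: {a: ⊤, b: ⊤, c: ⊤, d: -2, e: ⊤, f: ⊤}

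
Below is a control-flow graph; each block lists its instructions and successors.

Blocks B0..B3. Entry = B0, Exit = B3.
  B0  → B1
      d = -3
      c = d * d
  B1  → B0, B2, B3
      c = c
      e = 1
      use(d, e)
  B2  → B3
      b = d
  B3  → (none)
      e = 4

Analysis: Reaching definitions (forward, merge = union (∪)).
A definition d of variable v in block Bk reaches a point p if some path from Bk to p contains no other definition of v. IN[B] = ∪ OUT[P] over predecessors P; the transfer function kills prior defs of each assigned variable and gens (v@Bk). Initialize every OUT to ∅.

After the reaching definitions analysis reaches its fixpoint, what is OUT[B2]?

Converged values:
  B0:   IN={c@B1, d@B0, e@B1}   OUT={c@B0, d@B0, e@B1}
  B1:   IN={c@B0, d@B0, e@B1}   OUT={c@B1, d@B0, e@B1}
  B2:   IN={c@B1, d@B0, e@B1}   OUT={b@B2, c@B1, d@B0, e@B1}
  B3:   IN={b@B2, c@B1, d@B0, e@B1}   OUT={b@B2, c@B1, d@B0, e@B3}

Merge at B2: IN[B2] = OUT[B1] = {c@B1, d@B0, e@B1}
Applying B2's transfer function to that IN value gives OUT[B2] (row B2 above).

Answer: {b@B2, c@B1, d@B0, e@B1}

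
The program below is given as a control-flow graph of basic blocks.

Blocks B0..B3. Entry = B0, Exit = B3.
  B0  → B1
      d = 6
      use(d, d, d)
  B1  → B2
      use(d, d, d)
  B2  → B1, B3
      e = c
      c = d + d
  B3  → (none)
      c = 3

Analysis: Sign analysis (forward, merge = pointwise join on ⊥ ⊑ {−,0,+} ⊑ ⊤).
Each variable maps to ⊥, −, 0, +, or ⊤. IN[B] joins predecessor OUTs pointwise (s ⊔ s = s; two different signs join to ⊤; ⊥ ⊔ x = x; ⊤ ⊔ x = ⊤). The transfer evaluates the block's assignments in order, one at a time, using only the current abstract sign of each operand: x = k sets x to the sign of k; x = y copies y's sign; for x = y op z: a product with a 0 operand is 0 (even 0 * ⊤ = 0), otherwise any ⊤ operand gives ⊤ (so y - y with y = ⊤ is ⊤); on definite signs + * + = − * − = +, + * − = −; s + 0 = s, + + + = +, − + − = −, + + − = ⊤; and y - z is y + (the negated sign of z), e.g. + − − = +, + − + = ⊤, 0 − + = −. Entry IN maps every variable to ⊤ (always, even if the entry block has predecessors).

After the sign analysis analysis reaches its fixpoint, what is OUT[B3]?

Per-block solution:
  B0:  IN=(all ⊤)  OUT={d:+; rest ⊤}
  B1:  IN={d:+; rest ⊤}  OUT={d:+; rest ⊤}
  B2:  IN={d:+; rest ⊤}  OUT={c:+, d:+; rest ⊤}
  B3:  IN={c:+, d:+; rest ⊤}  OUT={c:+, d:+; rest ⊤}

Merge at B3: IN[B3] = OUT[B2] = {a: ⊤, b: ⊤, c: +, d: +, e: ⊤, f: ⊤}
Applying B3's transfer function to that IN value gives OUT[B3] (row B3 above).

Answer: {a: ⊤, b: ⊤, c: +, d: +, e: ⊤, f: ⊤}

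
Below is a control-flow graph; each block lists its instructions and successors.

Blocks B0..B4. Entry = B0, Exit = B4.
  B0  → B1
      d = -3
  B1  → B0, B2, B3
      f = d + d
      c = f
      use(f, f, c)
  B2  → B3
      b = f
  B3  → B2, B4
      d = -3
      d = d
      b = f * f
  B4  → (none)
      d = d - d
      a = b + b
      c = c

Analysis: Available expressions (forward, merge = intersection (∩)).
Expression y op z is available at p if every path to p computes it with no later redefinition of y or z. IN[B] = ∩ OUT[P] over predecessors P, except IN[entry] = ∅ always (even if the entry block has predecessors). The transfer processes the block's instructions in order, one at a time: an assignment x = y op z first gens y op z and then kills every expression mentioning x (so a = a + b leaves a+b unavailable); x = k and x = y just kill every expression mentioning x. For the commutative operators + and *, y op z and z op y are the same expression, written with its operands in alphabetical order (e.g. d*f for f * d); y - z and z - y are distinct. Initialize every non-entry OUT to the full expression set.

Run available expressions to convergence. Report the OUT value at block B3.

Fixpoint table:
  B0:  IN={}  OUT={}
  B1:  IN={}  OUT={d+d}
  B2:  IN={}  OUT={}
  B3:  IN={}  OUT={f*f}
  B4:  IN={f*f}  OUT={b+b, f*f}

Merge at B3: IN[B3] = OUT[B1] ∩ OUT[B2] = {}
Applying B3's transfer function to that IN value gives OUT[B3] (row B3 above).

Answer: {f*f}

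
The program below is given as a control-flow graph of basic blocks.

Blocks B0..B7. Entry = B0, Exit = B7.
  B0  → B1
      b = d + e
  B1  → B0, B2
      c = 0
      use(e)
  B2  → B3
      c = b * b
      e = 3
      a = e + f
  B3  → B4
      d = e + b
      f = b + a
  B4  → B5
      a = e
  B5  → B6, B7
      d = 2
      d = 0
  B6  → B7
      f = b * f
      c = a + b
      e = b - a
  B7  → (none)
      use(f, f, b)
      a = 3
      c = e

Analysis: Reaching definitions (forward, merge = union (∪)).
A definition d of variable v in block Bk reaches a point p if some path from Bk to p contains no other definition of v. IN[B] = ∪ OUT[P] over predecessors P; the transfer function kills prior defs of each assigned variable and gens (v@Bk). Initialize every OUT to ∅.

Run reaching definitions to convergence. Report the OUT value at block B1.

Answer: {b@B0, c@B1}

Derivation:
Fixpoint table:
  B0: | IN={b@B0, c@B1} | OUT={b@B0, c@B1}
  B1: | IN={b@B0, c@B1} | OUT={b@B0, c@B1}
  B2: | IN={b@B0, c@B1} | OUT={a@B2, b@B0, c@B2, e@B2}
  B3: | IN={a@B2, b@B0, c@B2, e@B2} | OUT={a@B2, b@B0, c@B2, d@B3, e@B2, f@B3}
  B4: | IN={a@B2, b@B0, c@B2, d@B3, e@B2, f@B3} | OUT={a@B4, b@B0, c@B2, d@B3, e@B2, f@B3}
  B5: | IN={a@B4, b@B0, c@B2, d@B3, e@B2, f@B3} | OUT={a@B4, b@B0, c@B2, d@B5, e@B2, f@B3}
  B6: | IN={a@B4, b@B0, c@B2, d@B5, e@B2, f@B3} | OUT={a@B4, b@B0, c@B6, d@B5, e@B6, f@B6}
  B7: | IN={a@B4, b@B0, c@B2, c@B6, d@B5, e@B2, e@B6, f@B3, f@B6} | OUT={a@B7, b@B0, c@B7, d@B5, e@B2, e@B6, f@B3, f@B6}

Merge at B1: IN[B1] = OUT[B0] = {b@B0, c@B1}
Applying B1's transfer function to that IN value gives OUT[B1] (row B1 above).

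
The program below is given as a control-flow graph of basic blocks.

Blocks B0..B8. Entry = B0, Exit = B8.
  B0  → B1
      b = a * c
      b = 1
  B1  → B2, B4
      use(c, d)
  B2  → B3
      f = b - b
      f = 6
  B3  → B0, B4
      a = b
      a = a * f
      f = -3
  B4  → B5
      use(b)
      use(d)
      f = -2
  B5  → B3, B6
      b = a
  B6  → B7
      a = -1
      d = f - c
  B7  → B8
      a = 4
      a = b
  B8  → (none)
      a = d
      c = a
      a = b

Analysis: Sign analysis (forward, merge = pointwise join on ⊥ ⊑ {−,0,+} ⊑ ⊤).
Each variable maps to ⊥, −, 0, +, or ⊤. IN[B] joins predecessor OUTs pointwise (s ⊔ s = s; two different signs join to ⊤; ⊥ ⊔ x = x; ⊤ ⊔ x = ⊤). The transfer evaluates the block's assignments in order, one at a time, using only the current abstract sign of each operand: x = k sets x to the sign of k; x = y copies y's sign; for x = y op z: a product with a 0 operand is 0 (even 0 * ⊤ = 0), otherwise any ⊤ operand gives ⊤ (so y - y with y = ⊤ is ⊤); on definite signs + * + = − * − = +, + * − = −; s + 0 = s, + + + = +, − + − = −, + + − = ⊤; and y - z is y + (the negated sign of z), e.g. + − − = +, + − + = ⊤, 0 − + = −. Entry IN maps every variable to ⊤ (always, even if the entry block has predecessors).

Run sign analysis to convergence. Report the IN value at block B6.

Answer: {a: ⊤, b: ⊤, c: ⊤, d: ⊤, e: ⊤, f: -}

Working:
Fixpoint table:
  B0: | IN=(all ⊤) | OUT={b:+; rest ⊤}
  B1: | IN={b:+; rest ⊤} | OUT={b:+; rest ⊤}
  B2: | IN={b:+; rest ⊤} | OUT={b:+, f:+; rest ⊤}
  B3: | IN=(all ⊤) | OUT={f:-; rest ⊤}
  B4: | IN=(all ⊤) | OUT={f:-; rest ⊤}
  B5: | IN={f:-; rest ⊤} | OUT={f:-; rest ⊤}
  B6: | IN={f:-; rest ⊤} | OUT={a:-, f:-; rest ⊤}
  B7: | IN={a:-, f:-; rest ⊤} | OUT={f:-; rest ⊤}
  B8: | IN={f:-; rest ⊤} | OUT={f:-; rest ⊤}

Merge at B6: IN[B6] = OUT[B5] = {a: ⊤, b: ⊤, c: ⊤, d: ⊤, e: ⊤, f: -}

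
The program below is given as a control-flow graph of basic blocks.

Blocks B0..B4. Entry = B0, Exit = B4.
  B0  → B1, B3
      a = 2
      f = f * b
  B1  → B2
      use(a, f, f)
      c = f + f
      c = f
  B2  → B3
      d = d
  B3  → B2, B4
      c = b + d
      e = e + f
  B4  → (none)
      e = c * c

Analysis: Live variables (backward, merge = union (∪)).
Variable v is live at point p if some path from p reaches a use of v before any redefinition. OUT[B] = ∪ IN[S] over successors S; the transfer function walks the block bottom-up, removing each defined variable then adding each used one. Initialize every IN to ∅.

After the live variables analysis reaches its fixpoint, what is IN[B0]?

Answer: {b, d, e, f}

Trace:
Converged values:
  B0: | IN={b, d, e, f} | OUT={a, b, d, e, f}
  B1: | IN={a, b, d, e, f} | OUT={b, d, e, f}
  B2: | IN={b, d, e, f} | OUT={b, d, e, f}
  B3: | IN={b, d, e, f} | OUT={b, c, d, e, f}
  B4: | IN={c} | OUT={}

Merge at B0: OUT[B0] = IN[B1] ⊔ IN[B3] = {a, b, d, e, f}
Applying B0's transfer function to that OUT value gives IN[B0] (row B0 above).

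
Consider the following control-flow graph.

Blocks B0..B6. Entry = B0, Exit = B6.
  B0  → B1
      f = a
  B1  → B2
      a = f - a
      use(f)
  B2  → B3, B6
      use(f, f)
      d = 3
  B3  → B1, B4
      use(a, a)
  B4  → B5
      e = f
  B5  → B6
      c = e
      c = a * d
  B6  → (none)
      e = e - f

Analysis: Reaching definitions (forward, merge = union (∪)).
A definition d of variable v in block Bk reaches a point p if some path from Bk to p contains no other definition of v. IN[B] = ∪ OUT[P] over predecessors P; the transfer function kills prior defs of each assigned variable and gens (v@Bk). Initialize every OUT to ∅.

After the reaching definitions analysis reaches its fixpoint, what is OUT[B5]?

Fixpoint table:
  B0:   IN={}   OUT={f@B0}
  B1:   IN={a@B1, d@B2, f@B0}   OUT={a@B1, d@B2, f@B0}
  B2:   IN={a@B1, d@B2, f@B0}   OUT={a@B1, d@B2, f@B0}
  B3:   IN={a@B1, d@B2, f@B0}   OUT={a@B1, d@B2, f@B0}
  B4:   IN={a@B1, d@B2, f@B0}   OUT={a@B1, d@B2, e@B4, f@B0}
  B5:   IN={a@B1, d@B2, e@B4, f@B0}   OUT={a@B1, c@B5, d@B2, e@B4, f@B0}
  B6:   IN={a@B1, c@B5, d@B2, e@B4, f@B0}   OUT={a@B1, c@B5, d@B2, e@B6, f@B0}

Merge at B5: IN[B5] = OUT[B4] = {a@B1, d@B2, e@B4, f@B0}
Applying B5's transfer function to that IN value gives OUT[B5] (row B5 above).

Answer: {a@B1, c@B5, d@B2, e@B4, f@B0}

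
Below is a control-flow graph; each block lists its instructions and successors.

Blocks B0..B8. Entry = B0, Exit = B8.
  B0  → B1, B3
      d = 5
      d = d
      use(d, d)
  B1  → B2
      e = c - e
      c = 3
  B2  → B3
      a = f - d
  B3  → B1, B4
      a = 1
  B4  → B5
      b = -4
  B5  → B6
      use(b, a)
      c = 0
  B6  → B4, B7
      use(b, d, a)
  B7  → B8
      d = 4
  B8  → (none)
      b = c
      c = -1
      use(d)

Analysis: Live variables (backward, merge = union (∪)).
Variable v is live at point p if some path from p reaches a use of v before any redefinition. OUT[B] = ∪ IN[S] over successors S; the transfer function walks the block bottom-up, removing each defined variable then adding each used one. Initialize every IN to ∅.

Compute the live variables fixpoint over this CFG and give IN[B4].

Converged values:
  B0: | IN={c, e, f} | OUT={c, d, e, f}
  B1: | IN={c, d, e, f} | OUT={c, d, e, f}
  B2: | IN={c, d, e, f} | OUT={c, d, e, f}
  B3: | IN={c, d, e, f} | OUT={a, c, d, e, f}
  B4: | IN={a, d} | OUT={a, b, d}
  B5: | IN={a, b, d} | OUT={a, b, c, d}
  B6: | IN={a, b, c, d} | OUT={a, c, d}
  B7: | IN={c} | OUT={c, d}
  B8: | IN={c, d} | OUT={}

Merge at B4: OUT[B4] = IN[B5] = {a, b, d}
Applying B4's transfer function to that OUT value gives IN[B4] (row B4 above).

Answer: {a, d}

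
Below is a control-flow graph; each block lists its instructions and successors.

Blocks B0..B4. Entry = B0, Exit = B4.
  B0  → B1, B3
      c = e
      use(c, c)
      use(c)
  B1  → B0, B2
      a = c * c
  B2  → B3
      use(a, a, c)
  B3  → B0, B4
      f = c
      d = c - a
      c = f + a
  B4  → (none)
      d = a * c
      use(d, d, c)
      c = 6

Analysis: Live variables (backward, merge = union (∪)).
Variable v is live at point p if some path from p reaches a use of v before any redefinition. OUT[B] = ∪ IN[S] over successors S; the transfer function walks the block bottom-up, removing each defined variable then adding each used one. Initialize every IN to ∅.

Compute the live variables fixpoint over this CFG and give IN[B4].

Answer: {a, c}

Working:
Converged values:
  B0:   IN={a, e}   OUT={a, c, e}
  B1:   IN={c, e}   OUT={a, c, e}
  B2:   IN={a, c, e}   OUT={a, c, e}
  B3:   IN={a, c, e}   OUT={a, c, e}
  B4:   IN={a, c}   OUT={}

B4 is the boundary node: OUT[B4] = {}
Applying B4's transfer function to that OUT value gives IN[B4] (row B4 above).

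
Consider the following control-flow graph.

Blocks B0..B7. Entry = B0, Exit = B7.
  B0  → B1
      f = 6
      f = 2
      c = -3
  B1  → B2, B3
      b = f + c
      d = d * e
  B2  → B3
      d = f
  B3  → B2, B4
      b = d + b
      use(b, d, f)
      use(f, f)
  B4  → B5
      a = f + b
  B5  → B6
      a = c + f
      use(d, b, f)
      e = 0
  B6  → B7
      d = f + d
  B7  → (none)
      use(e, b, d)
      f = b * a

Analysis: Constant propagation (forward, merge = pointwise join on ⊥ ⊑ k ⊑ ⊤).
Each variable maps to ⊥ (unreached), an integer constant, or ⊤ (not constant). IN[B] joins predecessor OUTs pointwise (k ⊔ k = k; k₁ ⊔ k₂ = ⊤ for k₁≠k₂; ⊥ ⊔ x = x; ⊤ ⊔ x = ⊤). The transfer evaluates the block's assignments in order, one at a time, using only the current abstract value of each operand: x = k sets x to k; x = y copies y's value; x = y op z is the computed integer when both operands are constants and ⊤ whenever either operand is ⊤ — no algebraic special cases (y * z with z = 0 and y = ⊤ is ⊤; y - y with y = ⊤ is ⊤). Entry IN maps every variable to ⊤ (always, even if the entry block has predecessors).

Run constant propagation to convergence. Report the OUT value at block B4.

Converged values:
  B0:  IN=(all ⊤)  OUT={c:-3, f:2; rest ⊤}
  B1:  IN={c:-3, f:2; rest ⊤}  OUT={b:-1, c:-3, f:2; rest ⊤}
  B2:  IN={c:-3, f:2; rest ⊤}  OUT={c:-3, d:2, f:2; rest ⊤}
  B3:  IN={c:-3, f:2; rest ⊤}  OUT={c:-3, f:2; rest ⊤}
  B4:  IN={c:-3, f:2; rest ⊤}  OUT={c:-3, f:2; rest ⊤}
  B5:  IN={c:-3, f:2; rest ⊤}  OUT={a:-1, c:-3, e:0, f:2; rest ⊤}
  B6:  IN={a:-1, c:-3, e:0, f:2; rest ⊤}  OUT={a:-1, c:-3, e:0, f:2; rest ⊤}
  B7:  IN={a:-1, c:-3, e:0, f:2; rest ⊤}  OUT={a:-1, c:-3, e:0; rest ⊤}

Merge at B4: IN[B4] = OUT[B3] = {a: ⊤, b: ⊤, c: -3, d: ⊤, e: ⊤, f: 2}
Applying B4's transfer function to that IN value gives OUT[B4] (row B4 above).

Answer: {a: ⊤, b: ⊤, c: -3, d: ⊤, e: ⊤, f: 2}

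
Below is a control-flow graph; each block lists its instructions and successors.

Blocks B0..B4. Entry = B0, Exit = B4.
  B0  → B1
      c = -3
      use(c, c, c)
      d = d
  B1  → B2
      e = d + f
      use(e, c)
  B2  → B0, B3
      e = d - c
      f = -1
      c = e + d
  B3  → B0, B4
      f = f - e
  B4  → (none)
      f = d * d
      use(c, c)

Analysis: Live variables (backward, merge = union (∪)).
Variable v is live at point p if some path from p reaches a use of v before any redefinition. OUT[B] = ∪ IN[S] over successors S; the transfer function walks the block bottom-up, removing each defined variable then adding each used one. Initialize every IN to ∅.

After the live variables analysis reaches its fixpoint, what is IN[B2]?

Fixpoint table:
  B0:  IN={d, f}  OUT={c, d, f}
  B1:  IN={c, d, f}  OUT={c, d}
  B2:  IN={c, d}  OUT={c, d, e, f}
  B3:  IN={c, d, e, f}  OUT={c, d, f}
  B4:  IN={c, d}  OUT={}

Merge at B2: OUT[B2] = IN[B0] ⊔ IN[B3] = {c, d, e, f}
Applying B2's transfer function to that OUT value gives IN[B2] (row B2 above).

Answer: {c, d}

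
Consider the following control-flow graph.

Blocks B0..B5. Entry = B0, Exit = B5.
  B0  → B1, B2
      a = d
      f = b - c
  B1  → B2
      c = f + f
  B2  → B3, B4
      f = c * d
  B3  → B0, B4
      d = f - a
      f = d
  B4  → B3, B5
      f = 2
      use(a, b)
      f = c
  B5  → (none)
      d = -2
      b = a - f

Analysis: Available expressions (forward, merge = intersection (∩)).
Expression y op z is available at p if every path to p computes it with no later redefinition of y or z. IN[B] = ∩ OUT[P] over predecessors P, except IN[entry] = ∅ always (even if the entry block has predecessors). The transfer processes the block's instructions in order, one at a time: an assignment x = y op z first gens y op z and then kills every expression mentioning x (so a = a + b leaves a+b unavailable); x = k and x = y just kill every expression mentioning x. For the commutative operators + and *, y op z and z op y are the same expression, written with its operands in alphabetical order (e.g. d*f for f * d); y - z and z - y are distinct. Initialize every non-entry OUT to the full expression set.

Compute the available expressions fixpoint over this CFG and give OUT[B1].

Answer: {f+f}

Working:
Per-block solution:
  B0:   IN={}   OUT={b-c}
  B1:   IN={b-c}   OUT={f+f}
  B2:   IN={}   OUT={c*d}
  B3:   IN={}   OUT={}
  B4:   IN={}   OUT={}
  B5:   IN={}   OUT={a-f}

Merge at B1: IN[B1] = OUT[B0] = {b-c}
Applying B1's transfer function to that IN value gives OUT[B1] (row B1 above).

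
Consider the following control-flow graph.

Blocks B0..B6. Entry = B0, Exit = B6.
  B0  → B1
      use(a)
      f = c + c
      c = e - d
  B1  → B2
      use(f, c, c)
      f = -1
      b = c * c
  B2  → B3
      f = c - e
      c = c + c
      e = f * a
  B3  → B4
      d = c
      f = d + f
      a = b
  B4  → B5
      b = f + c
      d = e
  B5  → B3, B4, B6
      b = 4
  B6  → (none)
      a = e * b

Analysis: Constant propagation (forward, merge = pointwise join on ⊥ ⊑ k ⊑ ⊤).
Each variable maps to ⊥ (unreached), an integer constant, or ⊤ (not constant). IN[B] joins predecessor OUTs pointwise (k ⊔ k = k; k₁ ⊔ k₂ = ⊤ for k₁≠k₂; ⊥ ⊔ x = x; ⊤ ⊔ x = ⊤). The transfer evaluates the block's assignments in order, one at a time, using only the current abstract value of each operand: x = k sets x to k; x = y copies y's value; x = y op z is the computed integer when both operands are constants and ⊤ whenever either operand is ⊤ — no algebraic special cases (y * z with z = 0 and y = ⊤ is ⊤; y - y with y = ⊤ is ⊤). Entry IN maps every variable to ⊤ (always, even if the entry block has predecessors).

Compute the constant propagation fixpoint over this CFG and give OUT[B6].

Answer: {a: ⊤, b: 4, c: ⊤, d: ⊤, e: ⊤, f: ⊤}

Trace:
Per-block solution:
  B0:  IN=(all ⊤)  OUT=(all ⊤)
  B1:  IN=(all ⊤)  OUT={f:-1; rest ⊤}
  B2:  IN={f:-1; rest ⊤}  OUT=(all ⊤)
  B3:  IN=(all ⊤)  OUT=(all ⊤)
  B4:  IN=(all ⊤)  OUT=(all ⊤)
  B5:  IN=(all ⊤)  OUT={b:4; rest ⊤}
  B6:  IN={b:4; rest ⊤}  OUT={b:4; rest ⊤}

Merge at B6: IN[B6] = OUT[B5] = {a: ⊤, b: 4, c: ⊤, d: ⊤, e: ⊤, f: ⊤}
Applying B6's transfer function to that IN value gives OUT[B6] (row B6 above).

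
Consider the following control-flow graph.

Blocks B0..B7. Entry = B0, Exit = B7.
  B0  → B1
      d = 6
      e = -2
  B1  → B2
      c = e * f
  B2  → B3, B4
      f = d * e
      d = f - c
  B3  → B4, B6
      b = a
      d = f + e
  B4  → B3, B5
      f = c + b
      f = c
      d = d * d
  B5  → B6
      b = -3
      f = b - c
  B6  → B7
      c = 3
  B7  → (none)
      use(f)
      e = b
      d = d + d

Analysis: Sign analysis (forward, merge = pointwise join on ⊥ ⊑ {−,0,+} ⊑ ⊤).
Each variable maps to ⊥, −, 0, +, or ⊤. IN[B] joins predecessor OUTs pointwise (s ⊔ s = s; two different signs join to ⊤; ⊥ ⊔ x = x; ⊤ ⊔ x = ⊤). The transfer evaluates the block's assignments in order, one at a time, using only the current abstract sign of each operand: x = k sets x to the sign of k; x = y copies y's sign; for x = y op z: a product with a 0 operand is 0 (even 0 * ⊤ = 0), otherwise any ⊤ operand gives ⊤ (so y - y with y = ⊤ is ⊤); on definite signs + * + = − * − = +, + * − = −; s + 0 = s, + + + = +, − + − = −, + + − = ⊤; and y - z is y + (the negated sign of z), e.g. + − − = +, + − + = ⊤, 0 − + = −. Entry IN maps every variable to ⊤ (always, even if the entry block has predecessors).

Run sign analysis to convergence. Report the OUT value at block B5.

Answer: {a: ⊤, b: -, c: ⊤, d: ⊤, e: -, f: ⊤}

Working:
Converged values:
  B0:  IN=(all ⊤)  OUT={d:+, e:-; rest ⊤}
  B1:  IN={d:+, e:-; rest ⊤}  OUT={d:+, e:-; rest ⊤}
  B2:  IN={d:+, e:-; rest ⊤}  OUT={e:-, f:-; rest ⊤}
  B3:  IN={e:-; rest ⊤}  OUT={e:-; rest ⊤}
  B4:  IN={e:-; rest ⊤}  OUT={e:-; rest ⊤}
  B5:  IN={e:-; rest ⊤}  OUT={b:-, e:-; rest ⊤}
  B6:  IN={e:-; rest ⊤}  OUT={c:+, e:-; rest ⊤}
  B7:  IN={c:+, e:-; rest ⊤}  OUT={c:+; rest ⊤}

Merge at B5: IN[B5] = OUT[B4] = {a: ⊤, b: ⊤, c: ⊤, d: ⊤, e: -, f: ⊤}
Applying B5's transfer function to that IN value gives OUT[B5] (row B5 above).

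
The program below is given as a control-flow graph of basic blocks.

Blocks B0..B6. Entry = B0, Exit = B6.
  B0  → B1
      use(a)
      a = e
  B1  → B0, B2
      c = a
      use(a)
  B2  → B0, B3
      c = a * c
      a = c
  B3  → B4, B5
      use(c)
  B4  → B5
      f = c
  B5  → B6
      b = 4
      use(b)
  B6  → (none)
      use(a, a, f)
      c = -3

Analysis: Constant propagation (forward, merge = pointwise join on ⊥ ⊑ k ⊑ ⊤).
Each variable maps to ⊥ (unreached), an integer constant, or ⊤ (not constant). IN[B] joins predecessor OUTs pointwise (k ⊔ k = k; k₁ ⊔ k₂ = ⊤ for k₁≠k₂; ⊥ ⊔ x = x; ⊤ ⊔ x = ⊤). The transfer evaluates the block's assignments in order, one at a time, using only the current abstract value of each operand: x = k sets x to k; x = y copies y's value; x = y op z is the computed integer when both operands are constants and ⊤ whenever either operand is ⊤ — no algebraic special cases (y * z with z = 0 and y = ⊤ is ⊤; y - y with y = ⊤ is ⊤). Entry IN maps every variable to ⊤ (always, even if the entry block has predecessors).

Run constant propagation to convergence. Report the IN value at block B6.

Answer: {a: ⊤, b: 4, c: ⊤, d: ⊤, e: ⊤, f: ⊤}

Trace:
Converged values:
  B0: | IN=(all ⊤) | OUT=(all ⊤)
  B1: | IN=(all ⊤) | OUT=(all ⊤)
  B2: | IN=(all ⊤) | OUT=(all ⊤)
  B3: | IN=(all ⊤) | OUT=(all ⊤)
  B4: | IN=(all ⊤) | OUT=(all ⊤)
  B5: | IN=(all ⊤) | OUT={b:4; rest ⊤}
  B6: | IN={b:4; rest ⊤} | OUT={b:4, c:-3; rest ⊤}

Merge at B6: IN[B6] = OUT[B5] = {a: ⊤, b: 4, c: ⊤, d: ⊤, e: ⊤, f: ⊤}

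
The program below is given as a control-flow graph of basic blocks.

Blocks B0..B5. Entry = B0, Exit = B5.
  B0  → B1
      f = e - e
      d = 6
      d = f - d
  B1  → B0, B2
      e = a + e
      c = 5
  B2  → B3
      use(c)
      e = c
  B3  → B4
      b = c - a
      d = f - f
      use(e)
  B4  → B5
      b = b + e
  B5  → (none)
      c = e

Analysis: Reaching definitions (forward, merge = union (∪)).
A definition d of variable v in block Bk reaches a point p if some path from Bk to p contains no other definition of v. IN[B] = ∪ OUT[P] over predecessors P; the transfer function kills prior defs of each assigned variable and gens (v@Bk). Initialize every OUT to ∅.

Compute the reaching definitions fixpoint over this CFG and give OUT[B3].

Converged values:
  B0:   IN={c@B1, d@B0, e@B1, f@B0}   OUT={c@B1, d@B0, e@B1, f@B0}
  B1:   IN={c@B1, d@B0, e@B1, f@B0}   OUT={c@B1, d@B0, e@B1, f@B0}
  B2:   IN={c@B1, d@B0, e@B1, f@B0}   OUT={c@B1, d@B0, e@B2, f@B0}
  B3:   IN={c@B1, d@B0, e@B2, f@B0}   OUT={b@B3, c@B1, d@B3, e@B2, f@B0}
  B4:   IN={b@B3, c@B1, d@B3, e@B2, f@B0}   OUT={b@B4, c@B1, d@B3, e@B2, f@B0}
  B5:   IN={b@B4, c@B1, d@B3, e@B2, f@B0}   OUT={b@B4, c@B5, d@B3, e@B2, f@B0}

Merge at B3: IN[B3] = OUT[B2] = {c@B1, d@B0, e@B2, f@B0}
Applying B3's transfer function to that IN value gives OUT[B3] (row B3 above).

Answer: {b@B3, c@B1, d@B3, e@B2, f@B0}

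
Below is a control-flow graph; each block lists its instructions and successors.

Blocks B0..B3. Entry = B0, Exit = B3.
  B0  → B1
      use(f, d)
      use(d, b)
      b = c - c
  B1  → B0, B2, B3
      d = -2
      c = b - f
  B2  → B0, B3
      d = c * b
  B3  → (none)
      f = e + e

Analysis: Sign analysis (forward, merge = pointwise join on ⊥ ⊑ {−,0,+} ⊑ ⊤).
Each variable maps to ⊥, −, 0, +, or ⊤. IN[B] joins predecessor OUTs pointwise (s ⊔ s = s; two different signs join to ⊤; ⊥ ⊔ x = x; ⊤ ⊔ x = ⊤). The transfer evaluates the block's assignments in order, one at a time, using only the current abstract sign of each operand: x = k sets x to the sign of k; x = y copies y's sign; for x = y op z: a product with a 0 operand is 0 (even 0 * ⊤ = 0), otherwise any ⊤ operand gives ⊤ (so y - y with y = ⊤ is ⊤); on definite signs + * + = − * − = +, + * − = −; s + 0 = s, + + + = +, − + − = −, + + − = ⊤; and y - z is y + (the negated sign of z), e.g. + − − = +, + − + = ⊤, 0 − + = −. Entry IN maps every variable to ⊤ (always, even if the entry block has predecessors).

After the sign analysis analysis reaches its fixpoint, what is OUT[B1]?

Answer: {a: ⊤, b: ⊤, c: ⊤, d: -, e: ⊤, f: ⊤}

Working:
Per-block solution:
  B0:  IN=(all ⊤)  OUT=(all ⊤)
  B1:  IN=(all ⊤)  OUT={d:-; rest ⊤}
  B2:  IN={d:-; rest ⊤}  OUT=(all ⊤)
  B3:  IN=(all ⊤)  OUT=(all ⊤)

Merge at B1: IN[B1] = OUT[B0] = {a: ⊤, b: ⊤, c: ⊤, d: ⊤, e: ⊤, f: ⊤}
Applying B1's transfer function to that IN value gives OUT[B1] (row B1 above).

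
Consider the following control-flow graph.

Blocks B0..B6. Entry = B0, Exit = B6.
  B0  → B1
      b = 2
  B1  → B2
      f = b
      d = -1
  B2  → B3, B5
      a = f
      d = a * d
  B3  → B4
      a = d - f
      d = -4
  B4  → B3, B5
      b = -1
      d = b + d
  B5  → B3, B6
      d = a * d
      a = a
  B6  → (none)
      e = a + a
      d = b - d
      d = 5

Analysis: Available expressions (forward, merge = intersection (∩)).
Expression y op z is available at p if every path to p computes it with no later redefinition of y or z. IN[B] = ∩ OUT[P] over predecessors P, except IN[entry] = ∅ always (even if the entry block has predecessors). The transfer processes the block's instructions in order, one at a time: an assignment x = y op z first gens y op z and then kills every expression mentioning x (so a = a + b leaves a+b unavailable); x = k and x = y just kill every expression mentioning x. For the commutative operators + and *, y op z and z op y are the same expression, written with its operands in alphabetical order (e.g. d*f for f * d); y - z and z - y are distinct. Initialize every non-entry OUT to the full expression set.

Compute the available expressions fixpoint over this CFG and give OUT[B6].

Answer: {a+a}

Derivation:
Fixpoint table:
  B0:  IN={}  OUT={}
  B1:  IN={}  OUT={}
  B2:  IN={}  OUT={}
  B3:  IN={}  OUT={}
  B4:  IN={}  OUT={}
  B5:  IN={}  OUT={}
  B6:  IN={}  OUT={a+a}

Merge at B6: IN[B6] = OUT[B5] = {}
Applying B6's transfer function to that IN value gives OUT[B6] (row B6 above).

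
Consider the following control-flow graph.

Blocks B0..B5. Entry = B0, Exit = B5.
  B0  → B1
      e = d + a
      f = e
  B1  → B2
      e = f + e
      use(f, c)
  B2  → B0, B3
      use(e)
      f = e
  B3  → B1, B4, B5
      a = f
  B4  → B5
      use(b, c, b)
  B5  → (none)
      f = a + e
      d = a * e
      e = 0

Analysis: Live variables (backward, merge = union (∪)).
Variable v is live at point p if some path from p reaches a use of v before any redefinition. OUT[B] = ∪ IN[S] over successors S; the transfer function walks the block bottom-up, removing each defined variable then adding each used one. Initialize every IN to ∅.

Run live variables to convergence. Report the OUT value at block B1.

Per-block solution:
  B0:  IN={a, b, c, d}  OUT={a, b, c, d, e, f}
  B1:  IN={a, b, c, d, e, f}  OUT={a, b, c, d, e}
  B2:  IN={a, b, c, d, e}  OUT={a, b, c, d, e, f}
  B3:  IN={b, c, d, e, f}  OUT={a, b, c, d, e, f}
  B4:  IN={a, b, c, e}  OUT={a, e}
  B5:  IN={a, e}  OUT={}

Merge at B1: OUT[B1] = IN[B2] = {a, b, c, d, e}

Answer: {a, b, c, d, e}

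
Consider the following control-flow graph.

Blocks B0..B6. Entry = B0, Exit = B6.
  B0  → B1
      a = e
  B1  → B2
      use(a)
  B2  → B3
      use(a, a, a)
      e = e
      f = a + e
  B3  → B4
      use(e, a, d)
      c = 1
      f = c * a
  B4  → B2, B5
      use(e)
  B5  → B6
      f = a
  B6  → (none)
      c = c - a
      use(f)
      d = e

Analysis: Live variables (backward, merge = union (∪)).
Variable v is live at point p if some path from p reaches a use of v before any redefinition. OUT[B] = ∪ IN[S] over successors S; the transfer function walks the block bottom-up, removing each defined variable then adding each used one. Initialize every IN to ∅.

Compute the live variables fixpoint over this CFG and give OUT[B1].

Answer: {a, d, e}

Trace:
Per-block solution:
  B0: | IN={d, e} | OUT={a, d, e}
  B1: | IN={a, d, e} | OUT={a, d, e}
  B2: | IN={a, d, e} | OUT={a, d, e}
  B3: | IN={a, d, e} | OUT={a, c, d, e}
  B4: | IN={a, c, d, e} | OUT={a, c, d, e}
  B5: | IN={a, c, e} | OUT={a, c, e, f}
  B6: | IN={a, c, e, f} | OUT={}

Merge at B1: OUT[B1] = IN[B2] = {a, d, e}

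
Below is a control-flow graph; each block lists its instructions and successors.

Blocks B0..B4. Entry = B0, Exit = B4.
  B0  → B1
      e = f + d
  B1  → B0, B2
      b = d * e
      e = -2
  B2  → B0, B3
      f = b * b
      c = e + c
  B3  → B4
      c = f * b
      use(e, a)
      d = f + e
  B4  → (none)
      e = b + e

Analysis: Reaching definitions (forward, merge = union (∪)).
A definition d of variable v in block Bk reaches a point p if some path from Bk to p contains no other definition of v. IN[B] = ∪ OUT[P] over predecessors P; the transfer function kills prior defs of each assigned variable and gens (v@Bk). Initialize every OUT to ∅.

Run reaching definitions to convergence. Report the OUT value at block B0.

Answer: {b@B1, c@B2, e@B0, f@B2}

Working:
Converged values:
  B0:  IN={b@B1, c@B2, e@B1, f@B2}  OUT={b@B1, c@B2, e@B0, f@B2}
  B1:  IN={b@B1, c@B2, e@B0, f@B2}  OUT={b@B1, c@B2, e@B1, f@B2}
  B2:  IN={b@B1, c@B2, e@B1, f@B2}  OUT={b@B1, c@B2, e@B1, f@B2}
  B3:  IN={b@B1, c@B2, e@B1, f@B2}  OUT={b@B1, c@B3, d@B3, e@B1, f@B2}
  B4:  IN={b@B1, c@B3, d@B3, e@B1, f@B2}  OUT={b@B1, c@B3, d@B3, e@B4, f@B2}

Merge at B0 (entry node, so the boundary value {} is joined with the incoming edge(s)): IN[B0] = {} ⊔ OUT[B1] ⊔ OUT[B2] = {b@B1, c@B2, e@B1, f@B2}
Applying B0's transfer function to that IN value gives OUT[B0] (row B0 above).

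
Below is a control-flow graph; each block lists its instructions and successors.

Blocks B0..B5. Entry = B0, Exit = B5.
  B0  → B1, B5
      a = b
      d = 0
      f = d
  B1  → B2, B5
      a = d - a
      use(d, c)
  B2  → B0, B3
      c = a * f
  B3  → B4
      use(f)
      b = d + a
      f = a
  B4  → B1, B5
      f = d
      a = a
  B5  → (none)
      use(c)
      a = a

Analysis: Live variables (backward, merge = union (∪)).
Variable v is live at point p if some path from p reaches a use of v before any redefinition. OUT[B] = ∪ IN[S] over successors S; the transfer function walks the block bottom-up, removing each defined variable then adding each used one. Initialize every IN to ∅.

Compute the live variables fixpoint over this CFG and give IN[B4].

Per-block solution:
  B0: | IN={b, c} | OUT={a, b, c, d, f}
  B1: | IN={a, b, c, d, f} | OUT={a, b, c, d, f}
  B2: | IN={a, b, d, f} | OUT={a, b, c, d, f}
  B3: | IN={a, c, d, f} | OUT={a, b, c, d}
  B4: | IN={a, b, c, d} | OUT={a, b, c, d, f}
  B5: | IN={a, c} | OUT={}

Merge at B4: OUT[B4] = IN[B1] ⊔ IN[B5] = {a, b, c, d, f}
Applying B4's transfer function to that OUT value gives IN[B4] (row B4 above).

Answer: {a, b, c, d}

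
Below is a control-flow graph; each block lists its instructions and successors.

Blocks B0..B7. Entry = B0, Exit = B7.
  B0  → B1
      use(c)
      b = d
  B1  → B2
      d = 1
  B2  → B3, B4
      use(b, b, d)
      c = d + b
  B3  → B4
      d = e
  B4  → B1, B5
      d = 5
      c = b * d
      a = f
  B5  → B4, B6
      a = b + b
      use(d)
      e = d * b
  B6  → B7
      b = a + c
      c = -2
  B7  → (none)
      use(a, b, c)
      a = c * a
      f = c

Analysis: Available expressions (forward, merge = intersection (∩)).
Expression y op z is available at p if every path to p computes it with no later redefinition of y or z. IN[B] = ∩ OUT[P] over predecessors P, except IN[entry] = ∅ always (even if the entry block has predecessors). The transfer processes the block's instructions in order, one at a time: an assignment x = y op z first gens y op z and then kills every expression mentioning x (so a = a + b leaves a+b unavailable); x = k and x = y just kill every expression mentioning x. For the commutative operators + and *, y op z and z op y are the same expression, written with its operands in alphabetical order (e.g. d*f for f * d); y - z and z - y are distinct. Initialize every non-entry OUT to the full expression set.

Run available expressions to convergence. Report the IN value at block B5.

Answer: {b*d}

Derivation:
Per-block solution:
  B0: | IN={} | OUT={}
  B1: | IN={} | OUT={}
  B2: | IN={} | OUT={b+d}
  B3: | IN={b+d} | OUT={}
  B4: | IN={} | OUT={b*d}
  B5: | IN={b*d} | OUT={b*d, b+b}
  B6: | IN={b*d, b+b} | OUT={}
  B7: | IN={} | OUT={}

Merge at B5: IN[B5] = OUT[B4] = {b*d}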